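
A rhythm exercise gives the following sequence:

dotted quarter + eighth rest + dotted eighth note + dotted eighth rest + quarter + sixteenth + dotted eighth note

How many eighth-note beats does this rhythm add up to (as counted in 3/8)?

One eighth-note beat = 2 sixteenth notes.
In sixteenth notes: dotted quarter = 6; eighth rest = 2; dotted eighth note = 3; dotted eighth rest = 3; quarter = 4; sixteenth = 1; dotted eighth note = 3.
Total: 6 + 2 + 3 + 3 + 4 + 1 + 3 = 22.
22 ÷ 2 = 11 beats.

11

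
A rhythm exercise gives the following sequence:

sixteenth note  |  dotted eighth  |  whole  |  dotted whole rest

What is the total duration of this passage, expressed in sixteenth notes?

Convert each value to sixteenth notes: sixteenth note = 1; dotted eighth = 3; whole = 16; dotted whole rest = 24.
Altogether 1 + 3 + 16 + 24 = 44 sixteenth notes.

44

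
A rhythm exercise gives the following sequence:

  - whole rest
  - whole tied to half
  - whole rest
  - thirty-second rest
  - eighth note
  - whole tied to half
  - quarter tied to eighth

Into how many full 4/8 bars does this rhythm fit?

11

One bar of 4/8 = 16 thirty-second notes.
Working in thirty-second notes: whole rest = 32; whole tied to half (whole + half) = 48; whole rest = 32; thirty-second rest = 1; eighth note = 4; whole tied to half (whole + half) = 48; quarter tied to eighth (quarter + eighth) = 12.
Total: 32 + 48 + 32 + 1 + 4 + 48 + 12 = 177.
177 ÷ 16 = 11 complete bars with 1 left over.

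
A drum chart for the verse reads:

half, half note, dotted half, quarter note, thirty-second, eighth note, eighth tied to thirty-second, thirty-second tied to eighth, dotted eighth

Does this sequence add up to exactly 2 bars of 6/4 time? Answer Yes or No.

One bar of 6/4 = 48 thirty-second notes, so 2 bars = 96.
Convert each value to thirty-second notes: half = 16; half note = 16; dotted half = 24; quarter note = 8; thirty-second = 1; eighth note = 4; eighth tied to thirty-second (eighth + thirty-second) = 5; thirty-second tied to eighth (thirty-second + eighth) = 5; dotted eighth = 6.
Total: 16 + 16 + 24 + 8 + 1 + 4 + 5 + 5 + 6 = 85.
85 falls short of 96, so the answer is No.

No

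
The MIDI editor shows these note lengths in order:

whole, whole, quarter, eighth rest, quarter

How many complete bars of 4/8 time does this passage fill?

5

One bar of 4/8 = 4 eighth notes.
Express everything in eighth notes: whole = 8; whole = 8; quarter = 2; eighth rest = 1; quarter = 2.
Sum: 8 + 8 + 2 + 1 + 2 = 21.
21 ÷ 4 = 5 complete bars with 1 left over.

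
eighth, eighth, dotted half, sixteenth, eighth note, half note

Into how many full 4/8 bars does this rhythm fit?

One bar of 4/8 = 8 sixteenth notes.
In sixteenth notes: eighth = 2; eighth = 2; dotted half = 12; sixteenth = 1; eighth note = 2; half note = 8.
Adding: 2 + 2 + 12 + 1 + 2 + 8 = 27.
27 ÷ 8 = 3 complete bars with 3 left over.

3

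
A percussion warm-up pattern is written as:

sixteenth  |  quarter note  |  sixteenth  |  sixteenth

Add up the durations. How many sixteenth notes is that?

7

In sixteenth notes: sixteenth = 1; quarter note = 4; sixteenth = 1; sixteenth = 1.
Sum: 1 + 4 + 1 + 1 = 7 sixteenth notes.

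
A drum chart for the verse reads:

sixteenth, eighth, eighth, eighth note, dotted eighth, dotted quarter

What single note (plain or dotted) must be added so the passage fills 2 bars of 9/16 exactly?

2 bars of 9/16 = 18 sixteenth notes.
Convert each value to sixteenth notes: sixteenth = 1; eighth = 2; eighth = 2; eighth note = 2; dotted eighth = 3; dotted quarter = 6.
Adding: 1 + 2 + 2 + 2 + 3 + 6 = 16.
Remaining: 18 − 16 = 2 sixteenth notes, which is a eighth note.

eighth note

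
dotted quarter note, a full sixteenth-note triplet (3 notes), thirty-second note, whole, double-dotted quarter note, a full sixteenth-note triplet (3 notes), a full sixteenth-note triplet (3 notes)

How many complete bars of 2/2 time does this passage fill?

2

One bar of 2/2 = 32 thirty-second notes.
Each duration in thirty-second notes: dotted quarter note = 12; a full sixteenth-note triplet (3 notes) (three triplet sixteenths span one eighth) = 4; thirty-second note = 1; whole = 32; double-dotted quarter note = 14; a full sixteenth-note triplet (3 notes) (three triplet sixteenths span one eighth) = 4; a full sixteenth-note triplet (3 notes) (three triplet sixteenths span one eighth) = 4.
Sum: 12 + 4 + 1 + 32 + 14 + 4 + 4 = 71.
71 ÷ 32 = 2 complete bars with 7 left over.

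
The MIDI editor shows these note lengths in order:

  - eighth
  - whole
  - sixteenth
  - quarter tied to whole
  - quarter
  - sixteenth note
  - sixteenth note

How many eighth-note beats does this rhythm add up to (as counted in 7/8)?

22.5

One eighth-note beat = 2 sixteenth notes.
Each duration in sixteenth notes: eighth = 2; whole = 16; sixteenth = 1; quarter tied to whole (quarter + whole) = 20; quarter = 4; sixteenth note = 1; sixteenth note = 1.
Adding: 2 + 16 + 1 + 20 + 4 + 1 + 1 = 45.
45 ÷ 2 = 22.5 beats.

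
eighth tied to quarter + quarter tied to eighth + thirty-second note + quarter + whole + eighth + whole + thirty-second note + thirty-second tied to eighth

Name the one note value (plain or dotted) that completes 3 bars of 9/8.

thirty-second note

3 bars of 9/8 = 108 thirty-second notes.
Working in thirty-second notes: eighth tied to quarter (eighth + quarter) = 12; quarter tied to eighth (quarter + eighth) = 12; thirty-second note = 1; quarter = 8; whole = 32; eighth = 4; whole = 32; thirty-second note = 1; thirty-second tied to eighth (thirty-second + eighth) = 5.
Sum: 12 + 12 + 1 + 8 + 32 + 4 + 32 + 1 + 5 = 107.
Remaining: 108 − 107 = 1 thirty-second note, which is a thirty-second note.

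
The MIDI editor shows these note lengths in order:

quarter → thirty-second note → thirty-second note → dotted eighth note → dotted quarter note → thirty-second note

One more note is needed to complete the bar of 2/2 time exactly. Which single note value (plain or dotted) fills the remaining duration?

dotted sixteenth note

The bar of 2/2 = 32 thirty-second notes.
Convert each value to thirty-second notes: quarter = 8; thirty-second note = 1; thirty-second note = 1; dotted eighth note = 6; dotted quarter note = 12; thirty-second note = 1.
Adding: 8 + 1 + 1 + 6 + 12 + 1 = 29.
Remaining: 32 − 29 = 3 thirty-second notes, which is a dotted sixteenth note.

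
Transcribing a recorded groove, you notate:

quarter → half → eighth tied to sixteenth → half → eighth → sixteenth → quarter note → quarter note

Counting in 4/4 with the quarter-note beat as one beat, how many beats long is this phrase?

8.5

One quarter-note beat = 4 sixteenth notes.
Convert each value to sixteenth notes: quarter = 4; half = 8; eighth tied to sixteenth (eighth + sixteenth) = 3; half = 8; eighth = 2; sixteenth = 1; quarter note = 4; quarter note = 4.
Sum: 4 + 8 + 3 + 8 + 2 + 1 + 4 + 4 = 34.
34 ÷ 4 = 8.5 beats.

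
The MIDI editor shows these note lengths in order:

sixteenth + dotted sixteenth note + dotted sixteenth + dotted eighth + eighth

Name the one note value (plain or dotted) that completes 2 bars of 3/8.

2 bars of 3/8 = 24 thirty-second notes.
Working in thirty-second notes: sixteenth = 2; dotted sixteenth note = 3; dotted sixteenth = 3; dotted eighth = 6; eighth = 4.
Altogether 2 + 3 + 3 + 6 + 4 = 18.
Remaining: 24 − 18 = 6 thirty-second notes, which is a dotted eighth note.

dotted eighth note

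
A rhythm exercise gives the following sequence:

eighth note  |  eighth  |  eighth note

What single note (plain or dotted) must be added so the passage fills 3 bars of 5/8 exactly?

3 bars of 5/8 = 15 eighth notes.
Express everything in eighth notes: eighth note = 1; eighth = 1; eighth note = 1.
Sum: 1 + 1 + 1 = 3.
Remaining: 15 − 3 = 12 eighth notes, which is a dotted whole note.

dotted whole note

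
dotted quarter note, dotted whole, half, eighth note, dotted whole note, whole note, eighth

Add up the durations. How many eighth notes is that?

41

Express everything in eighth notes: dotted quarter note = 3; dotted whole = 12; half = 4; eighth note = 1; dotted whole note = 12; whole note = 8; eighth = 1.
Adding: 3 + 12 + 4 + 1 + 12 + 8 + 1 = 41 eighth notes.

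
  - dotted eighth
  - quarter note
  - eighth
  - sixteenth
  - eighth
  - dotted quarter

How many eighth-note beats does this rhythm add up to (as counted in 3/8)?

One eighth-note beat = 2 sixteenth notes.
In sixteenth notes: dotted eighth = 3; quarter note = 4; eighth = 2; sixteenth = 1; eighth = 2; dotted quarter = 6.
Adding: 3 + 4 + 2 + 1 + 2 + 6 = 18.
18 ÷ 2 = 9 beats.

9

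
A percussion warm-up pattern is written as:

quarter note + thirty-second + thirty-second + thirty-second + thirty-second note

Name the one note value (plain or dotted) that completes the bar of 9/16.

The bar of 9/16 = 18 thirty-second notes.
Each duration in thirty-second notes: quarter note = 8; thirty-second = 1; thirty-second = 1; thirty-second = 1; thirty-second note = 1.
Adding: 8 + 1 + 1 + 1 + 1 = 12.
Remaining: 18 − 12 = 6 thirty-second notes, which is a dotted eighth note.

dotted eighth note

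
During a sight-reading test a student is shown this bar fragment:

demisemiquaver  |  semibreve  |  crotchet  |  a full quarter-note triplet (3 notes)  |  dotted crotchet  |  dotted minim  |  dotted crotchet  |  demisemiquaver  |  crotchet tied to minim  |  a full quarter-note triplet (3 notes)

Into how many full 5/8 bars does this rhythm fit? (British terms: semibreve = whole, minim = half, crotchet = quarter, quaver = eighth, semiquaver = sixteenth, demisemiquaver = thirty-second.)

One bar of 5/8 = 20 thirty-second notes.
Convert each value to thirty-second notes: demisemiquaver = 1; semibreve = 32; crotchet = 8; a full quarter-note triplet (3 notes) (three triplet quarters span one half) = 16; dotted crotchet = 12; dotted minim = 24; dotted crotchet = 12; demisemiquaver = 1; crotchet tied to minim (crotchet + minim) = 24; a full quarter-note triplet (3 notes) (three triplet quarters span one half) = 16.
Altogether 1 + 32 + 8 + 16 + 12 + 24 + 12 + 1 + 24 + 16 = 146.
146 ÷ 20 = 7 complete bars with 6 left over.

7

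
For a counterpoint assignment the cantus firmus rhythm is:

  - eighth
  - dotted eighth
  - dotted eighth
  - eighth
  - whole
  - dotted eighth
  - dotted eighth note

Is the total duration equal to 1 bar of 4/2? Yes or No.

One bar of 4/2 = 32 sixteenth notes.
Each duration in sixteenth notes: eighth = 2; dotted eighth = 3; dotted eighth = 3; eighth = 2; whole = 16; dotted eighth = 3; dotted eighth note = 3.
Total: 2 + 3 + 3 + 2 + 16 + 3 + 3 = 32.
32 equals 32, so the answer is Yes.

Yes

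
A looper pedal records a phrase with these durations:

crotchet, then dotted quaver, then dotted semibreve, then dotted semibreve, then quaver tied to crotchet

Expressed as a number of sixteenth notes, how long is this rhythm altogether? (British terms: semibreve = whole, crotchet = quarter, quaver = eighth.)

61

Express everything in sixteenth notes: crotchet = 4; dotted quaver = 3; dotted semibreve = 24; dotted semibreve = 24; quaver tied to crotchet (quaver + crotchet) = 6.
Altogether 4 + 3 + 24 + 24 + 6 = 61 sixteenth notes.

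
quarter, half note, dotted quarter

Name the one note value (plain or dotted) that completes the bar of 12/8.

dotted quarter note

The bar of 12/8 = 12 eighth notes.
Working in eighth notes: quarter = 2; half note = 4; dotted quarter = 3.
Sum: 2 + 4 + 3 = 9.
Remaining: 12 − 9 = 3 eighth notes, which is a dotted quarter note.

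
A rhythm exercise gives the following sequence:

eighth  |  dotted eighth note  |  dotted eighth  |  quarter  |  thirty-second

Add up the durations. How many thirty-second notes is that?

25

In thirty-second notes: eighth = 4; dotted eighth note = 6; dotted eighth = 6; quarter = 8; thirty-second = 1.
Total: 4 + 6 + 6 + 8 + 1 = 25 thirty-second notes.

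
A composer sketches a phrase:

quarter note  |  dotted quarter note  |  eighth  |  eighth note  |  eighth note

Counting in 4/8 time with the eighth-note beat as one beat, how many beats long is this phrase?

One eighth-note beat = 2 sixteenth notes.
Working in sixteenth notes: quarter note = 4; dotted quarter note = 6; eighth = 2; eighth note = 2; eighth note = 2.
Adding: 4 + 6 + 2 + 2 + 2 = 16.
16 ÷ 2 = 8 beats.

8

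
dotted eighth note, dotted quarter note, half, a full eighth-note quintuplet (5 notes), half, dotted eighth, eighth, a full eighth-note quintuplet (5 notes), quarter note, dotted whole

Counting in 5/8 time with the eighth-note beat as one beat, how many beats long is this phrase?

One eighth-note beat = 2 sixteenth notes.
Working in sixteenth notes: dotted eighth note = 3; dotted quarter note = 6; half = 8; a full eighth-note quintuplet (5 notes) (five quintuplet eighths span one half) = 8; half = 8; dotted eighth = 3; eighth = 2; a full eighth-note quintuplet (5 notes) (five quintuplet eighths span one half) = 8; quarter note = 4; dotted whole = 24.
Total: 3 + 6 + 8 + 8 + 8 + 3 + 2 + 8 + 4 + 24 = 74.
74 ÷ 2 = 37 beats.

37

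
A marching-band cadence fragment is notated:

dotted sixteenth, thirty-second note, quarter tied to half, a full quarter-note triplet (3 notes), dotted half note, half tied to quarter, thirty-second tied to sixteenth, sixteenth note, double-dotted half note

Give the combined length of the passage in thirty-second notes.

125

Express everything in thirty-second notes: dotted sixteenth = 3; thirty-second note = 1; quarter tied to half (quarter + half) = 24; a full quarter-note triplet (3 notes) (three triplet quarters span one half) = 16; dotted half note = 24; half tied to quarter (half + quarter) = 24; thirty-second tied to sixteenth (thirty-second + sixteenth) = 3; sixteenth note = 2; double-dotted half note = 28.
Sum: 3 + 1 + 24 + 16 + 24 + 24 + 3 + 2 + 28 = 125 thirty-second notes.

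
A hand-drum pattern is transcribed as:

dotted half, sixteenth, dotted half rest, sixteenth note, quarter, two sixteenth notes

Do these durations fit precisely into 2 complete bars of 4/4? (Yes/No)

Yes

One bar of 4/4 = 16 sixteenth notes, so 2 bars = 32.
In sixteenth notes: dotted half = 12; sixteenth = 1; dotted half rest = 12; sixteenth note = 1; quarter = 4; sixteenth note = 1; sixteenth note = 1.
Total: 12 + 1 + 12 + 1 + 4 + 1 + 1 = 32.
32 equals 32, so the answer is Yes.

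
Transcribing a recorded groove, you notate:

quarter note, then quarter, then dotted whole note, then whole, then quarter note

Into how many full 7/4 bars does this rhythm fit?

One bar of 7/4 = 7 quarter notes.
In quarter notes: quarter note = 1; quarter = 1; dotted whole note = 6; whole = 4; quarter note = 1.
Adding: 1 + 1 + 6 + 4 + 1 = 13.
13 ÷ 7 = 1 complete bar with 6 left over.

1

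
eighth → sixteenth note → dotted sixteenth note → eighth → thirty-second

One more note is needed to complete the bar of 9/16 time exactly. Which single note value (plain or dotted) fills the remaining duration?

The bar of 9/16 = 18 thirty-second notes.
Each duration in thirty-second notes: eighth = 4; sixteenth note = 2; dotted sixteenth note = 3; eighth = 4; thirty-second = 1.
Altogether 4 + 2 + 3 + 4 + 1 = 14.
Remaining: 18 − 14 = 4 thirty-second notes, which is a eighth note.

eighth note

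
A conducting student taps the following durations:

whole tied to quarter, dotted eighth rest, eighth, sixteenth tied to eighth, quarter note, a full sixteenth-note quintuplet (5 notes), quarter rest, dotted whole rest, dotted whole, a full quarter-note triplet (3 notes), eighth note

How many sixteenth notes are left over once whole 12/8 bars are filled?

One bar of 12/8 = 24 sixteenth notes.
In sixteenth notes: whole tied to quarter (whole + quarter) = 20; dotted eighth rest = 3; eighth = 2; sixteenth tied to eighth (sixteenth + eighth) = 3; quarter note = 4; a full sixteenth-note quintuplet (5 notes) (five quintuplet sixteenths span one quarter) = 4; quarter rest = 4; dotted whole rest = 24; dotted whole = 24; a full quarter-note triplet (3 notes) (three triplet quarters span one half) = 8; eighth note = 2.
Altogether 20 + 3 + 2 + 3 + 4 + 4 + 4 + 24 + 24 + 8 + 2 = 98.
98 ÷ 24 = 4 complete bars with 2 sixteenth notes remaining.

2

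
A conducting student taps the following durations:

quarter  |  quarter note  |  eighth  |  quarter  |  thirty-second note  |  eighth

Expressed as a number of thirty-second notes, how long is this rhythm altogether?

In thirty-second notes: quarter = 8; quarter note = 8; eighth = 4; quarter = 8; thirty-second note = 1; eighth = 4.
Altogether 8 + 8 + 4 + 8 + 1 + 4 = 33 thirty-second notes.

33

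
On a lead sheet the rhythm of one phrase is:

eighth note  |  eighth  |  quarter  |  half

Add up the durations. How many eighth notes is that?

8

Express everything in eighth notes: eighth note = 1; eighth = 1; quarter = 2; half = 4.
Sum: 1 + 1 + 2 + 4 = 8 eighth notes.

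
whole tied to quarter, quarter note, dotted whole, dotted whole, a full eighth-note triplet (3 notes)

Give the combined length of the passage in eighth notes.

Express everything in eighth notes: whole tied to quarter (whole + quarter) = 10; quarter note = 2; dotted whole = 12; dotted whole = 12; a full eighth-note triplet (3 notes) (three triplet eighths span one quarter) = 2.
Sum: 10 + 2 + 12 + 12 + 2 = 38 eighth notes.

38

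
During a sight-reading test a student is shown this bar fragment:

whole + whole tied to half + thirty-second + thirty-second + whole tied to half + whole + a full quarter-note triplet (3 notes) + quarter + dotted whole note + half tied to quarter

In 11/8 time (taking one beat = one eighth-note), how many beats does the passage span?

64.5

One eighth-note beat = 4 thirty-second notes.
Convert each value to thirty-second notes: whole = 32; whole tied to half (whole + half) = 48; thirty-second = 1; thirty-second = 1; whole tied to half (whole + half) = 48; whole = 32; a full quarter-note triplet (3 notes) (three triplet quarters span one half) = 16; quarter = 8; dotted whole note = 48; half tied to quarter (half + quarter) = 24.
Sum: 32 + 48 + 1 + 1 + 48 + 32 + 16 + 8 + 48 + 24 = 258.
258 ÷ 4 = 64.5 beats.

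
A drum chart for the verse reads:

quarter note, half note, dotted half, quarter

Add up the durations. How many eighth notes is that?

Express everything in eighth notes: quarter note = 2; half note = 4; dotted half = 6; quarter = 2.
Adding: 2 + 4 + 6 + 2 = 14 eighth notes.

14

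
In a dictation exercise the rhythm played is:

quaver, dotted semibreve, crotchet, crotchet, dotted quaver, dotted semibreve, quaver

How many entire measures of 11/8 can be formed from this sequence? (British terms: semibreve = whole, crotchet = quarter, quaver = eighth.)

One bar of 11/8 = 22 sixteenth notes.
In sixteenth notes: quaver = 2; dotted semibreve = 24; crotchet = 4; crotchet = 4; dotted quaver = 3; dotted semibreve = 24; quaver = 2.
Sum: 2 + 24 + 4 + 4 + 3 + 24 + 2 = 63.
63 ÷ 22 = 2 complete bars with 19 left over.

2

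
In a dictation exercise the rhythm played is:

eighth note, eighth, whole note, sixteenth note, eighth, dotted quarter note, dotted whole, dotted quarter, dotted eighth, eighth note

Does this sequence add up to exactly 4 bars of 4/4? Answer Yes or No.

One bar of 4/4 = 16 sixteenth notes, so 4 bars = 64.
In sixteenth notes: eighth note = 2; eighth = 2; whole note = 16; sixteenth note = 1; eighth = 2; dotted quarter note = 6; dotted whole = 24; dotted quarter = 6; dotted eighth = 3; eighth note = 2.
Sum: 2 + 2 + 16 + 1 + 2 + 6 + 24 + 6 + 3 + 2 = 64.
64 equals 64, so the answer is Yes.

Yes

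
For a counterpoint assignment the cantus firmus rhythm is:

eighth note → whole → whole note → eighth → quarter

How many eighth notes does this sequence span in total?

In eighth notes: eighth note = 1; whole = 8; whole note = 8; eighth = 1; quarter = 2.
Total: 1 + 8 + 8 + 1 + 2 = 20 eighth notes.

20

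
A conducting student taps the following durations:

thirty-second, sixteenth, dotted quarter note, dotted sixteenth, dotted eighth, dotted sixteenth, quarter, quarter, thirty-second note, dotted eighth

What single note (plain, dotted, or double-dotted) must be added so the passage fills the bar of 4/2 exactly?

The bar of 4/2 = 64 thirty-second notes.
Working in thirty-second notes: thirty-second = 1; sixteenth = 2; dotted quarter note = 12; dotted sixteenth = 3; dotted eighth = 6; dotted sixteenth = 3; quarter = 8; quarter = 8; thirty-second note = 1; dotted eighth = 6.
Sum: 1 + 2 + 12 + 3 + 6 + 3 + 8 + 8 + 1 + 6 = 50.
Remaining: 64 − 50 = 14 thirty-second notes, which is a double-dotted quarter note.

double-dotted quarter note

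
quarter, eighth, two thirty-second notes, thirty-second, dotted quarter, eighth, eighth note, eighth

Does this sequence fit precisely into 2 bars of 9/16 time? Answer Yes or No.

One bar of 9/16 = 18 thirty-second notes, so 2 bars = 36.
Express everything in thirty-second notes: quarter = 8; eighth = 4; thirty-second note = 1; thirty-second note = 1; thirty-second = 1; dotted quarter = 12; eighth = 4; eighth note = 4; eighth = 4.
Altogether 8 + 4 + 1 + 1 + 1 + 12 + 4 + 4 + 4 = 39.
39 exceeds 36, so the answer is No.

No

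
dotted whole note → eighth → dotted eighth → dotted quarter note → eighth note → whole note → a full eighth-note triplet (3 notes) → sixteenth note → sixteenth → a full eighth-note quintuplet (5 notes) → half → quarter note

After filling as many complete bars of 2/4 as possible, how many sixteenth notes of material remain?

One bar of 2/4 = 8 sixteenth notes.
Working in sixteenth notes: dotted whole note = 24; eighth = 2; dotted eighth = 3; dotted quarter note = 6; eighth note = 2; whole note = 16; a full eighth-note triplet (3 notes) (three triplet eighths span one quarter) = 4; sixteenth note = 1; sixteenth = 1; a full eighth-note quintuplet (5 notes) (five quintuplet eighths span one half) = 8; half = 8; quarter note = 4.
Total: 24 + 2 + 3 + 6 + 2 + 16 + 4 + 1 + 1 + 8 + 8 + 4 = 79.
79 ÷ 8 = 9 complete bars with 7 sixteenth notes remaining.

7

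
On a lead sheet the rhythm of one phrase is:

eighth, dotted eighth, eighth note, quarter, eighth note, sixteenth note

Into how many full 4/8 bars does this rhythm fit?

One bar of 4/8 = 8 sixteenth notes.
Working in sixteenth notes: eighth = 2; dotted eighth = 3; eighth note = 2; quarter = 4; eighth note = 2; sixteenth note = 1.
Altogether 2 + 3 + 2 + 4 + 2 + 1 = 14.
14 ÷ 8 = 1 complete bar with 6 left over.

1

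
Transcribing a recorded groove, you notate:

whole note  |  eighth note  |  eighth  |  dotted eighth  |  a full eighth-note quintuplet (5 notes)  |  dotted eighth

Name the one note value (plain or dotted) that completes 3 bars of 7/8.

half note

3 bars of 7/8 = 42 sixteenth notes.
Each duration in sixteenth notes: whole note = 16; eighth note = 2; eighth = 2; dotted eighth = 3; a full eighth-note quintuplet (5 notes) (five quintuplet eighths span one half) = 8; dotted eighth = 3.
Sum: 16 + 2 + 2 + 3 + 8 + 3 = 34.
Remaining: 42 − 34 = 8 sixteenth notes, which is a half note.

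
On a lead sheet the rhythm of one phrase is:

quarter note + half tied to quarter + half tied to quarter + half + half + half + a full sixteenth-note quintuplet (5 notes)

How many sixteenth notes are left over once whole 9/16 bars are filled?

One bar of 9/16 = 9 sixteenth notes.
Convert each value to sixteenth notes: quarter note = 4; half tied to quarter (half + quarter) = 12; half tied to quarter (half + quarter) = 12; half = 8; half = 8; half = 8; a full sixteenth-note quintuplet (5 notes) (five quintuplet sixteenths span one quarter) = 4.
Adding: 4 + 12 + 12 + 8 + 8 + 8 + 4 = 56.
56 ÷ 9 = 6 complete bars with 2 sixteenth notes remaining.

2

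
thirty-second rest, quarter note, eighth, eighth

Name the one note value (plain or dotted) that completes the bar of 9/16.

The bar of 9/16 = 18 thirty-second notes.
Working in thirty-second notes: thirty-second rest = 1; quarter note = 8; eighth = 4; eighth = 4.
Adding: 1 + 8 + 4 + 4 = 17.
Remaining: 18 − 17 = 1 thirty-second note, which is a thirty-second note.

thirty-second note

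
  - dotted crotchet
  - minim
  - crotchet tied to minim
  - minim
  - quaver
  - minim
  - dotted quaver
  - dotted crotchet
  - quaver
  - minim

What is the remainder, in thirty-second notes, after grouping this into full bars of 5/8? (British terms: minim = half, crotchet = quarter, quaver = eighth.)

One bar of 5/8 = 10 sixteenth notes.
In sixteenth notes: dotted crotchet = 6; minim = 8; crotchet tied to minim (crotchet + minim) = 12; minim = 8; quaver = 2; minim = 8; dotted quaver = 3; dotted crotchet = 6; quaver = 2; minim = 8.
Altogether 6 + 8 + 12 + 8 + 2 + 8 + 3 + 6 + 2 + 8 = 63.
63 ÷ 10 = 6 complete bars with 3 sixteenth notes remaining = 6 thirty-second notes.

6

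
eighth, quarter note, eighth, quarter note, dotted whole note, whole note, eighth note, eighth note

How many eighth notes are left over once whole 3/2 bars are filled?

One bar of 3/2 = 12 eighth notes.
Each duration in eighth notes: eighth = 1; quarter note = 2; eighth = 1; quarter note = 2; dotted whole note = 12; whole note = 8; eighth note = 1; eighth note = 1.
Sum: 1 + 2 + 1 + 2 + 12 + 8 + 1 + 1 = 28.
28 ÷ 12 = 2 complete bars with 4 eighth notes remaining.

4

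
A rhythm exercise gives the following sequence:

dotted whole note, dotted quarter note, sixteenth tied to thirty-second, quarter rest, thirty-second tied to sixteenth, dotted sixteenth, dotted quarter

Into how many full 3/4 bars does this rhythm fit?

One bar of 3/4 = 24 thirty-second notes.
In thirty-second notes: dotted whole note = 48; dotted quarter note = 12; sixteenth tied to thirty-second (sixteenth + thirty-second) = 3; quarter rest = 8; thirty-second tied to sixteenth (thirty-second + sixteenth) = 3; dotted sixteenth = 3; dotted quarter = 12.
Altogether 48 + 12 + 3 + 8 + 3 + 3 + 12 = 89.
89 ÷ 24 = 3 complete bars with 17 left over.

3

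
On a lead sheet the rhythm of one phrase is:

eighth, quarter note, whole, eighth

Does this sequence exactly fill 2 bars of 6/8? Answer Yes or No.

Yes

One bar of 6/8 = 6 eighth notes, so 2 bars = 12.
In eighth notes: eighth = 1; quarter note = 2; whole = 8; eighth = 1.
Sum: 1 + 2 + 8 + 1 = 12.
12 equals 12, so the answer is Yes.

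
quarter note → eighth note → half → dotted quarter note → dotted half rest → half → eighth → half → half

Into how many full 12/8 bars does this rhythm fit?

One bar of 12/8 = 12 eighth notes.
In eighth notes: quarter note = 2; eighth note = 1; half = 4; dotted quarter note = 3; dotted half rest = 6; half = 4; eighth = 1; half = 4; half = 4.
Altogether 2 + 1 + 4 + 3 + 6 + 4 + 1 + 4 + 4 = 29.
29 ÷ 12 = 2 complete bars with 5 left over.

2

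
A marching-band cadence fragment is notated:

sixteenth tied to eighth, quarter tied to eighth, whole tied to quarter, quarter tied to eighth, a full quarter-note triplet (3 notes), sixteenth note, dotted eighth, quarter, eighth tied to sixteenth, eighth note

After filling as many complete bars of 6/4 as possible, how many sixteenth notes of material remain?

One bar of 6/4 = 24 sixteenth notes.
In sixteenth notes: sixteenth tied to eighth (sixteenth + eighth) = 3; quarter tied to eighth (quarter + eighth) = 6; whole tied to quarter (whole + quarter) = 20; quarter tied to eighth (quarter + eighth) = 6; a full quarter-note triplet (3 notes) (three triplet quarters span one half) = 8; sixteenth note = 1; dotted eighth = 3; quarter = 4; eighth tied to sixteenth (eighth + sixteenth) = 3; eighth note = 2.
Adding: 3 + 6 + 20 + 6 + 8 + 1 + 3 + 4 + 3 + 2 = 56.
56 ÷ 24 = 2 complete bars with 8 sixteenth notes remaining.

8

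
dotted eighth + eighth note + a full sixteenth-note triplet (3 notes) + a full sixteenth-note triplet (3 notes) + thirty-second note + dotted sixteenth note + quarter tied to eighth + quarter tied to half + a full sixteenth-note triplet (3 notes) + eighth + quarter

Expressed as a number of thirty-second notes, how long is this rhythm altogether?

74

Working in thirty-second notes: dotted eighth = 6; eighth note = 4; a full sixteenth-note triplet (3 notes) (three triplet sixteenths span one eighth) = 4; a full sixteenth-note triplet (3 notes) (three triplet sixteenths span one eighth) = 4; thirty-second note = 1; dotted sixteenth note = 3; quarter tied to eighth (quarter + eighth) = 12; quarter tied to half (quarter + half) = 24; a full sixteenth-note triplet (3 notes) (three triplet sixteenths span one eighth) = 4; eighth = 4; quarter = 8.
Adding: 6 + 4 + 4 + 4 + 1 + 3 + 12 + 24 + 4 + 4 + 8 = 74 thirty-second notes.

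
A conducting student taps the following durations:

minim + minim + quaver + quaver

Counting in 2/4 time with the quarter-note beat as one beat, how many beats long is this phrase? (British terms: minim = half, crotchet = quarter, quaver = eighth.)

5

One quarter-note beat = 2 eighth notes.
Working in eighth notes: minim = 4; minim = 4; quaver = 1; quaver = 1.
Adding: 4 + 4 + 1 + 1 = 10.
10 ÷ 2 = 5 beats.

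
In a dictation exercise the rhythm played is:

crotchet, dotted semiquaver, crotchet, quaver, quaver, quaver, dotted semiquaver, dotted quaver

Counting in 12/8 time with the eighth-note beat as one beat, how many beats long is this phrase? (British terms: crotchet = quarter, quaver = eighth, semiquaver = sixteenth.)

One eighth-note beat = 4 thirty-second notes.
In thirty-second notes: crotchet = 8; dotted semiquaver = 3; crotchet = 8; quaver = 4; quaver = 4; quaver = 4; dotted semiquaver = 3; dotted quaver = 6.
Sum: 8 + 3 + 8 + 4 + 4 + 4 + 3 + 6 = 40.
40 ÷ 4 = 10 beats.

10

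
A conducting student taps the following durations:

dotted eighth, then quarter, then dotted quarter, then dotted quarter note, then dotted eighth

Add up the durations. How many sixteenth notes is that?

22

Convert each value to sixteenth notes: dotted eighth = 3; quarter = 4; dotted quarter = 6; dotted quarter note = 6; dotted eighth = 3.
Total: 3 + 4 + 6 + 6 + 3 = 22 sixteenth notes.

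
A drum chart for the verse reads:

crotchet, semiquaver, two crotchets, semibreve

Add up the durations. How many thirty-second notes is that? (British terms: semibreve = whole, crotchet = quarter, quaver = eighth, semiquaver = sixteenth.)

58

Each duration in thirty-second notes: crotchet = 8; semiquaver = 2; crotchet = 8; crotchet = 8; semibreve = 32.
Total: 8 + 2 + 8 + 8 + 32 = 58 thirty-second notes.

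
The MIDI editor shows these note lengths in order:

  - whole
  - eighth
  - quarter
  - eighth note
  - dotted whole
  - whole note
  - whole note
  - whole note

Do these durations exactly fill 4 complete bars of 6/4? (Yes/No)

Yes

One bar of 6/4 = 12 eighth notes, so 4 bars = 48.
Convert each value to eighth notes: whole = 8; eighth = 1; quarter = 2; eighth note = 1; dotted whole = 12; whole note = 8; whole note = 8; whole note = 8.
Sum: 8 + 1 + 2 + 1 + 12 + 8 + 8 + 8 = 48.
48 equals 48, so the answer is Yes.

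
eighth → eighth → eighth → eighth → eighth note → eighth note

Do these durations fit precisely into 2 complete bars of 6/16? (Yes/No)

Yes

One bar of 6/16 = 3 eighth notes, so 2 bars = 6.
Each duration in eighth notes: eighth = 1; eighth = 1; eighth = 1; eighth = 1; eighth note = 1; eighth note = 1.
Altogether 1 + 1 + 1 + 1 + 1 + 1 = 6.
6 equals 6, so the answer is Yes.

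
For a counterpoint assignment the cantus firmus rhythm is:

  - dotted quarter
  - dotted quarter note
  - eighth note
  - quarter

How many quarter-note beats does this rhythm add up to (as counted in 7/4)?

One quarter-note beat = 2 eighth notes.
In eighth notes: dotted quarter = 3; dotted quarter note = 3; eighth note = 1; quarter = 2.
Total: 3 + 3 + 1 + 2 = 9.
9 ÷ 2 = 4.5 beats.

4.5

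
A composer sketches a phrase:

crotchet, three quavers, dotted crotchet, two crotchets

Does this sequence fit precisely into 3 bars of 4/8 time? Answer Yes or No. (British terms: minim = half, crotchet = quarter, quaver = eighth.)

One bar of 4/8 = 4 eighth notes, so 3 bars = 12.
In eighth notes: crotchet = 2; quaver = 1; quaver = 1; quaver = 1; dotted crotchet = 3; crotchet = 2; crotchet = 2.
Sum: 2 + 1 + 1 + 1 + 3 + 2 + 2 = 12.
12 equals 12, so the answer is Yes.

Yes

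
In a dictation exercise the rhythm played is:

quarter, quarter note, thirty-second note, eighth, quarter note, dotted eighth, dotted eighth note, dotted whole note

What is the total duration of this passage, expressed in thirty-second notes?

Express everything in thirty-second notes: quarter = 8; quarter note = 8; thirty-second note = 1; eighth = 4; quarter note = 8; dotted eighth = 6; dotted eighth note = 6; dotted whole note = 48.
Adding: 8 + 8 + 1 + 4 + 8 + 6 + 6 + 48 = 89 thirty-second notes.

89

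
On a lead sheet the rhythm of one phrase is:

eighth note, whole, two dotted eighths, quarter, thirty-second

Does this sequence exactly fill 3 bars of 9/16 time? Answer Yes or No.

No

One bar of 9/16 = 18 thirty-second notes, so 3 bars = 54.
Each duration in thirty-second notes: eighth note = 4; whole = 32; dotted eighth = 6; dotted eighth = 6; quarter = 8; thirty-second = 1.
Sum: 4 + 32 + 6 + 6 + 8 + 1 = 57.
57 exceeds 54, so the answer is No.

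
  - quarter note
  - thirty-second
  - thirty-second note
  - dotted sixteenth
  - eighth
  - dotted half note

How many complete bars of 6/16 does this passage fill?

3

One bar of 6/16 = 12 thirty-second notes.
Express everything in thirty-second notes: quarter note = 8; thirty-second = 1; thirty-second note = 1; dotted sixteenth = 3; eighth = 4; dotted half note = 24.
Total: 8 + 1 + 1 + 3 + 4 + 24 = 41.
41 ÷ 12 = 3 complete bars with 5 left over.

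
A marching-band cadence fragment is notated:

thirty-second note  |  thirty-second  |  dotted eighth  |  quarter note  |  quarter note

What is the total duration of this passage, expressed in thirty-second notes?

24

Working in thirty-second notes: thirty-second note = 1; thirty-second = 1; dotted eighth = 6; quarter note = 8; quarter note = 8.
Adding: 1 + 1 + 6 + 8 + 8 = 24 thirty-second notes.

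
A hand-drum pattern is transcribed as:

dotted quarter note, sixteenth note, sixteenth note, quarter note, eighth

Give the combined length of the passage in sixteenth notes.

Each duration in sixteenth notes: dotted quarter note = 6; sixteenth note = 1; sixteenth note = 1; quarter note = 4; eighth = 2.
Altogether 6 + 1 + 1 + 4 + 2 = 14 sixteenth notes.

14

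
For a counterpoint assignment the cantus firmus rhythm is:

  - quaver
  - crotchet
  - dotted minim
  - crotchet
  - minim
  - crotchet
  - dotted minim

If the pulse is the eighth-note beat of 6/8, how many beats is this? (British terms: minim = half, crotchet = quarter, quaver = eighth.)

23

One eighth-note beat = 2 sixteenth notes.
Express everything in sixteenth notes: quaver = 2; crotchet = 4; dotted minim = 12; crotchet = 4; minim = 8; crotchet = 4; dotted minim = 12.
Total: 2 + 4 + 12 + 4 + 8 + 4 + 12 = 46.
46 ÷ 2 = 23 beats.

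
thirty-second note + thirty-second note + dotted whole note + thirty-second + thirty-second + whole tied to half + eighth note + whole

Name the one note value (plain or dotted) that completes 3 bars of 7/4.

whole note

3 bars of 7/4 = 168 thirty-second notes.
Express everything in thirty-second notes: thirty-second note = 1; thirty-second note = 1; dotted whole note = 48; thirty-second = 1; thirty-second = 1; whole tied to half (whole + half) = 48; eighth note = 4; whole = 32.
Total: 1 + 1 + 48 + 1 + 1 + 48 + 4 + 32 = 136.
Remaining: 168 − 136 = 32 thirty-second notes, which is a whole note.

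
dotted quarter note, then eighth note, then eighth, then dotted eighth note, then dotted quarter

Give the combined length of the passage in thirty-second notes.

Express everything in thirty-second notes: dotted quarter note = 12; eighth note = 4; eighth = 4; dotted eighth note = 6; dotted quarter = 12.
Total: 12 + 4 + 4 + 6 + 12 = 38 thirty-second notes.

38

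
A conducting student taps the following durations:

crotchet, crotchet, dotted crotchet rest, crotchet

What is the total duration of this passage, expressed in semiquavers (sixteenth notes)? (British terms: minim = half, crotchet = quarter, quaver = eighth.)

18

Each duration in sixteenth notes: crotchet = 4; crotchet = 4; dotted crotchet rest = 6; crotchet = 4.
Total: 4 + 4 + 6 + 4 = 18 sixteenth notes.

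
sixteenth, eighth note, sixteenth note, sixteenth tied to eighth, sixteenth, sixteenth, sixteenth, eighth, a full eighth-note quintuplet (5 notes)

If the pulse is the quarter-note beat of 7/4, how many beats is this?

One quarter-note beat = 4 sixteenth notes.
Convert each value to sixteenth notes: sixteenth = 1; eighth note = 2; sixteenth note = 1; sixteenth tied to eighth (sixteenth + eighth) = 3; sixteenth = 1; sixteenth = 1; sixteenth = 1; eighth = 2; a full eighth-note quintuplet (5 notes) (five quintuplet eighths span one half) = 8.
Adding: 1 + 2 + 1 + 3 + 1 + 1 + 1 + 2 + 8 = 20.
20 ÷ 4 = 5 beats.

5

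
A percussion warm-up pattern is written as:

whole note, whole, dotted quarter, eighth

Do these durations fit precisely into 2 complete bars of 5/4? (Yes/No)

Yes

One bar of 5/4 = 10 eighth notes, so 2 bars = 20.
Convert each value to eighth notes: whole note = 8; whole = 8; dotted quarter = 3; eighth = 1.
Adding: 8 + 8 + 3 + 1 = 20.
20 equals 20, so the answer is Yes.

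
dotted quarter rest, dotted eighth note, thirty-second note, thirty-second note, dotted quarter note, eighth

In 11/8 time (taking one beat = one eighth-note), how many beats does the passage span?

9

One eighth-note beat = 4 thirty-second notes.
Convert each value to thirty-second notes: dotted quarter rest = 12; dotted eighth note = 6; thirty-second note = 1; thirty-second note = 1; dotted quarter note = 12; eighth = 4.
Total: 12 + 6 + 1 + 1 + 12 + 4 = 36.
36 ÷ 4 = 9 beats.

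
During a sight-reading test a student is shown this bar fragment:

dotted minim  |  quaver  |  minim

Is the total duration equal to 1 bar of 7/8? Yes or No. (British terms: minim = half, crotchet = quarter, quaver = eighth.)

One bar of 7/8 = 7 eighth notes.
Express everything in eighth notes: dotted minim = 6; quaver = 1; minim = 4.
Sum: 6 + 1 + 4 = 11.
11 exceeds 7, so the answer is No.

No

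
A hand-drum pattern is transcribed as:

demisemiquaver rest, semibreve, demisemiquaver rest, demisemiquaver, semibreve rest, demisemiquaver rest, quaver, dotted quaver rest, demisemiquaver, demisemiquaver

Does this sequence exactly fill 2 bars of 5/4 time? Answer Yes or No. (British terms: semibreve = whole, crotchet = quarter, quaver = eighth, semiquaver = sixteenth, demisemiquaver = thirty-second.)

Yes

One bar of 5/4 = 40 thirty-second notes, so 2 bars = 80.
Working in thirty-second notes: demisemiquaver rest = 1; semibreve = 32; demisemiquaver rest = 1; demisemiquaver = 1; semibreve rest = 32; demisemiquaver rest = 1; quaver = 4; dotted quaver rest = 6; demisemiquaver = 1; demisemiquaver = 1.
Adding: 1 + 32 + 1 + 1 + 32 + 1 + 4 + 6 + 1 + 1 = 80.
80 equals 80, so the answer is Yes.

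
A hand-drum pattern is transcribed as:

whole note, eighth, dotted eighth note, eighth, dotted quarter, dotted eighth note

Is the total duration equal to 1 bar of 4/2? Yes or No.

Yes

One bar of 4/2 = 32 sixteenth notes.
Convert each value to sixteenth notes: whole note = 16; eighth = 2; dotted eighth note = 3; eighth = 2; dotted quarter = 6; dotted eighth note = 3.
Sum: 16 + 2 + 3 + 2 + 6 + 3 = 32.
32 equals 32, so the answer is Yes.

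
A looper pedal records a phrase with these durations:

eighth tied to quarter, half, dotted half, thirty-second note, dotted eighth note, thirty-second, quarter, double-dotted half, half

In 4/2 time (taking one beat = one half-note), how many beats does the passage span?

7

One half-note beat = 16 thirty-second notes.
Working in thirty-second notes: eighth tied to quarter (eighth + quarter) = 12; half = 16; dotted half = 24; thirty-second note = 1; dotted eighth note = 6; thirty-second = 1; quarter = 8; double-dotted half = 28; half = 16.
Total: 12 + 16 + 24 + 1 + 6 + 1 + 8 + 28 + 16 = 112.
112 ÷ 16 = 7 beats.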